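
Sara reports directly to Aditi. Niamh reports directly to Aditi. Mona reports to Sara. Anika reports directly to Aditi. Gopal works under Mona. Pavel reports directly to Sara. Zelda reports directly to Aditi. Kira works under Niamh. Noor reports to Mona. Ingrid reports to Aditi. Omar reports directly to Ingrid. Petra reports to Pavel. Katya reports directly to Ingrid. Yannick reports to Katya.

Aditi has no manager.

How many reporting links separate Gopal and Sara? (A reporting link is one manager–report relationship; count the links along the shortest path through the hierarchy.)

2

Gopal is in Sara's organization: the chain from Gopal up to Sara is Gopal → Mona → Sara, which is 2 links.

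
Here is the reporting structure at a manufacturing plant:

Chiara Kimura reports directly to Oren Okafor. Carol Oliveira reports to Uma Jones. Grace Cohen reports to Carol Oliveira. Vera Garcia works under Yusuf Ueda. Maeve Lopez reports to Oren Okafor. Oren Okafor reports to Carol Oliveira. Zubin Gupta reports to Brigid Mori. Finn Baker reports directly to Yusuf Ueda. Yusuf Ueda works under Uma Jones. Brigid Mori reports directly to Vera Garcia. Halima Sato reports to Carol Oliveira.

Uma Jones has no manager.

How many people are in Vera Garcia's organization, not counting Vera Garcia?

2

Vera Garcia directly manages Brigid Mori. Under Brigid Mori: Zubin Gupta (1). That's 2 in total.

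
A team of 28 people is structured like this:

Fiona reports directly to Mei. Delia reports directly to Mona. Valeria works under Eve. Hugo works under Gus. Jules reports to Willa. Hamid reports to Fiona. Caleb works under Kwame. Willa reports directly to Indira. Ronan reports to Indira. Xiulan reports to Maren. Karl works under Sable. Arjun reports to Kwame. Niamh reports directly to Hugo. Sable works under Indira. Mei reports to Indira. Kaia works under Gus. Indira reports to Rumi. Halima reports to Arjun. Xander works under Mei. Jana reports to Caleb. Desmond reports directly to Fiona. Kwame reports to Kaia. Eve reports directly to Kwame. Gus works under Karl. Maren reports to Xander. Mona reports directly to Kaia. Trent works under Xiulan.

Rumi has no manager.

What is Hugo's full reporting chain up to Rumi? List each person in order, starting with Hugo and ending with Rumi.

Hugo reports to Gus. Gus reports to Karl. Karl reports to Sable. Sable reports to Indira. Indira reports to Rumi. Rumi is at the top.

Hugo -> Gus -> Karl -> Sable -> Indira -> Rumi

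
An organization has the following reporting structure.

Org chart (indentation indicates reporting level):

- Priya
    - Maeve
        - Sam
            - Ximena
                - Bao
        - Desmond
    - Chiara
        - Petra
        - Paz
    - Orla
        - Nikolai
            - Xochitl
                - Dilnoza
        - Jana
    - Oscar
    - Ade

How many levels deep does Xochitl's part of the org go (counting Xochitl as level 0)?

1

The longest chain under Xochitl runs Xochitl → Dilnoza, which is 1 level below Xochitl.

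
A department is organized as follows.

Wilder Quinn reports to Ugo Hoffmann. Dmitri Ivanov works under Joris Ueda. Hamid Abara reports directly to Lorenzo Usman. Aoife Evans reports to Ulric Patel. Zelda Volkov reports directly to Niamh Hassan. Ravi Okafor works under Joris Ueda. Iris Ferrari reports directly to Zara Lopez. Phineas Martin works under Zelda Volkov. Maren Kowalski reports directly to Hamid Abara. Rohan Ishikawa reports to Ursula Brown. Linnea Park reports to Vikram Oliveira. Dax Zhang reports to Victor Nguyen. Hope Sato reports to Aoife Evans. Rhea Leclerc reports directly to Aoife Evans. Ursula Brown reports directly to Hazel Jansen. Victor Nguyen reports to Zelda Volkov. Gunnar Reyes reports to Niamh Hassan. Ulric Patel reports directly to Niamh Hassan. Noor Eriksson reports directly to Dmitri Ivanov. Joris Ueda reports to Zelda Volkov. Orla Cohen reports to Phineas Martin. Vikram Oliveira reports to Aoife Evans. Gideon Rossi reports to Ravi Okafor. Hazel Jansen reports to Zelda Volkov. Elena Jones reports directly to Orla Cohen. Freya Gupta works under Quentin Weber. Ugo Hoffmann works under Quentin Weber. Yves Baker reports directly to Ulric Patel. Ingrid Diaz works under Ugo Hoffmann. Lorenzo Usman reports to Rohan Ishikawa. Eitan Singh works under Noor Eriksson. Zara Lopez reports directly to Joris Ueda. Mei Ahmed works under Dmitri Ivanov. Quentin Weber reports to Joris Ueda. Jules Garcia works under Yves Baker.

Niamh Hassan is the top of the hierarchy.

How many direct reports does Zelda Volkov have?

Zelda Volkov directly manages Joris Ueda, Victor Nguyen, Hazel Jansen, Phineas Martin. That is 4 direct reports.

4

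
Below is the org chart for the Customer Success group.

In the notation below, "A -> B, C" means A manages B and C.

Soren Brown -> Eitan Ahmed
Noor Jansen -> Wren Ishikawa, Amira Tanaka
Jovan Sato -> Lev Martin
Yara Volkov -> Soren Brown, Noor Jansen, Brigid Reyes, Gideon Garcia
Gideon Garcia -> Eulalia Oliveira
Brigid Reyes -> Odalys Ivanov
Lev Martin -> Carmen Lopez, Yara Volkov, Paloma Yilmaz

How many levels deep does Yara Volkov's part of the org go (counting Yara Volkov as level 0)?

2

The longest chain under Yara Volkov runs Yara Volkov → Gideon Garcia → Eulalia Oliveira, which is 2 levels below Yara Volkov.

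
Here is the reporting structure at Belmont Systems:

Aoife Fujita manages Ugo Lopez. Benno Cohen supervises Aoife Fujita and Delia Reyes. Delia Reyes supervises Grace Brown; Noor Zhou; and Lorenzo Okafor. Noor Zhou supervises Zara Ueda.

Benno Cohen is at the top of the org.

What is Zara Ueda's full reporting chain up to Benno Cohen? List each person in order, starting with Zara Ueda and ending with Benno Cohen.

Zara Ueda reports to Noor Zhou. Noor Zhou reports to Delia Reyes. Delia Reyes reports to Benno Cohen. Benno Cohen is at the top.

Zara Ueda -> Noor Zhou -> Delia Reyes -> Benno Cohen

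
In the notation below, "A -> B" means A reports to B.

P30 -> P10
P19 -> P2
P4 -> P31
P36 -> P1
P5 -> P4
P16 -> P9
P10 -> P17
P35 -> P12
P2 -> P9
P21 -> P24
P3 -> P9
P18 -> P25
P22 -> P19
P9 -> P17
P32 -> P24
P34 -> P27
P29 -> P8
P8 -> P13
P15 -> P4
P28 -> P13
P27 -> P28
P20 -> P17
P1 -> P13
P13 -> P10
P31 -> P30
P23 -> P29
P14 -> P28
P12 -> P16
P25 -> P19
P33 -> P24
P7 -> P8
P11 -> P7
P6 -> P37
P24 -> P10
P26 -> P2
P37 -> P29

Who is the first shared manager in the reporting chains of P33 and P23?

P33's chain of managers is P24, P10, P17. P23's chain of managers is P29, P8, P13, P10, P17. The first manager that appears in both chains is P10.

P10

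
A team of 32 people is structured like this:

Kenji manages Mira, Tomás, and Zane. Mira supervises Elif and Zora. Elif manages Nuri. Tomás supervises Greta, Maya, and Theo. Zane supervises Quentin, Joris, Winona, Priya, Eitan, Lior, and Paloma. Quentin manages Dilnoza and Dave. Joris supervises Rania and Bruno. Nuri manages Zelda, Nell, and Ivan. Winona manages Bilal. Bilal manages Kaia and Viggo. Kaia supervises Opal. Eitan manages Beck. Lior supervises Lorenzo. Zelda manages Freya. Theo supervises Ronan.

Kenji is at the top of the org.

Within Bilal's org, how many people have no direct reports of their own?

2

The people in Bilal's organization with no one reporting to them are Viggo, Opal. That is 2.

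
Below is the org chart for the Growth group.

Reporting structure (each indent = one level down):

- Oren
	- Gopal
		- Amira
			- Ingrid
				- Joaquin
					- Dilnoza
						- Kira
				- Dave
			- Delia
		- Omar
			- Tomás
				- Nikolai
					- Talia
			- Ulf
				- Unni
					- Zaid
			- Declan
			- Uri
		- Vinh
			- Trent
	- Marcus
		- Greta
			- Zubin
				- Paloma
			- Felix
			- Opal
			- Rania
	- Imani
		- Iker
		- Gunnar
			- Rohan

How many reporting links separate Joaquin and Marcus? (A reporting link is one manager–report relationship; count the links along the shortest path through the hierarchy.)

5

Joaquin is 4 levels below Oren, and Marcus is 1 level below Oren (their lowest common manager). The shortest path runs up from Joaquin to Oren and back down to Marcus: 4 + 1 = 5 links.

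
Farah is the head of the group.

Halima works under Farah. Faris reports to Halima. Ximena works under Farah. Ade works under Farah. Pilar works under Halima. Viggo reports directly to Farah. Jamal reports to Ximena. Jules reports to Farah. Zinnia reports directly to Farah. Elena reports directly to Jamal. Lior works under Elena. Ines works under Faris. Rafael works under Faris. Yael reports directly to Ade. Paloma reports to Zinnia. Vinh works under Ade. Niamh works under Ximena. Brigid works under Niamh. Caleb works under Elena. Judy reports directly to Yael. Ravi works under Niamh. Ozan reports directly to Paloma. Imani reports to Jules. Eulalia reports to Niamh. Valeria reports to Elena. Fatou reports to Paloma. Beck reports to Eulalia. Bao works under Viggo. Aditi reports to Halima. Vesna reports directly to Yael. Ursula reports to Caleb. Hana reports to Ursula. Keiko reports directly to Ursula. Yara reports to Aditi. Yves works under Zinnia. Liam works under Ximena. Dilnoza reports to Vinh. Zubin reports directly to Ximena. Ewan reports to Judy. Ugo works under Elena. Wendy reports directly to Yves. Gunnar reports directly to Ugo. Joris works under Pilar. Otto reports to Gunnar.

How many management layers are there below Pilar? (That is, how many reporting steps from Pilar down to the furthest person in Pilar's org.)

1

The longest chain under Pilar runs Pilar → Joris, which is 1 level below Pilar.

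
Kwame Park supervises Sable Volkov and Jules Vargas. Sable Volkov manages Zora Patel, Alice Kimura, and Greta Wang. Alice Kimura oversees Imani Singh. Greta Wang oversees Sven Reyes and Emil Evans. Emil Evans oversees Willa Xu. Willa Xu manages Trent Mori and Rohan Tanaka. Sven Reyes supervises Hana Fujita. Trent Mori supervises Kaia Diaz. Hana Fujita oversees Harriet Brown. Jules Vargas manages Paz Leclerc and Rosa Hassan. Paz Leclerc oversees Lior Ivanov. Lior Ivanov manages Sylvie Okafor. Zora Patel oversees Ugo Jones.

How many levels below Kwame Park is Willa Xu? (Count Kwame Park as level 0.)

Chain from Willa Xu up to Kwame Park: Willa Xu → Emil Evans → Greta Wang → Sable Volkov → Kwame Park. That is 4 steps up, so Willa Xu is 4 levels below Kwame Park.

4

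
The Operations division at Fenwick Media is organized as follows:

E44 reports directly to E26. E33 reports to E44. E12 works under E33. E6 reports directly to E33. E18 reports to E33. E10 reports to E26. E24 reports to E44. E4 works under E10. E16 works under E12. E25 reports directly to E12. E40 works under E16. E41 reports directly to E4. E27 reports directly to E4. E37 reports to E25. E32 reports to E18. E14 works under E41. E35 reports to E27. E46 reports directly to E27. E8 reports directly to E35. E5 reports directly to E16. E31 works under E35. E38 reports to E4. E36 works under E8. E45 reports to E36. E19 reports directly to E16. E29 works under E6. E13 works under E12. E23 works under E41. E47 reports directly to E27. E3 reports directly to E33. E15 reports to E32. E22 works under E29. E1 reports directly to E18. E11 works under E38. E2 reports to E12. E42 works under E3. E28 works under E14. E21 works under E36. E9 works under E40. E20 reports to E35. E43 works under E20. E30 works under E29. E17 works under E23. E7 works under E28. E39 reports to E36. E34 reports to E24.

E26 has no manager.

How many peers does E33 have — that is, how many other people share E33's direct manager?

E33 reports to E44. E44's other direct reports are E24 — 1 peer.

1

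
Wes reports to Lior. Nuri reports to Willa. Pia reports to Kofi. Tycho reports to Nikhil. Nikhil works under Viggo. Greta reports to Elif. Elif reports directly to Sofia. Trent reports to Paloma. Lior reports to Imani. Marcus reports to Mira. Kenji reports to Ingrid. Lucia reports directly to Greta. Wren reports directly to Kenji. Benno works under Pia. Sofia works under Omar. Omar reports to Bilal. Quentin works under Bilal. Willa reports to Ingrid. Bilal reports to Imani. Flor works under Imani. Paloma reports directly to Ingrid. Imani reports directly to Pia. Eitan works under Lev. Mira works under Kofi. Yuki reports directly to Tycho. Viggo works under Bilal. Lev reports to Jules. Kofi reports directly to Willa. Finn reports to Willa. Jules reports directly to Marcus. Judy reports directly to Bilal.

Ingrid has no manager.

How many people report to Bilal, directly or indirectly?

11

Bilal directly manages Omar, Quentin, Viggo, Judy. Under Omar: Sofia, Elif, Greta, Lucia (4). Quentin has no reports. Under Viggo: Nikhil, Tycho, Yuki (3). Judy has no reports. So Bilal's organization is 4 direct reports plus everyone under them: 5 + 1 + 4 + 1 = 11.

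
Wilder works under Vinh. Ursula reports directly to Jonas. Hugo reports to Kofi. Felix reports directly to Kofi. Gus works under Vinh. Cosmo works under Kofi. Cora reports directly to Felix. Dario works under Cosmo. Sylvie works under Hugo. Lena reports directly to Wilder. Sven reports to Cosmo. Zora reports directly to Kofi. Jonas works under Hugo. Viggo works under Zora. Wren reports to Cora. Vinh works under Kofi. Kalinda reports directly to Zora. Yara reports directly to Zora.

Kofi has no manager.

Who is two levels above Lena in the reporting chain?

Lena reports to Wilder, and Wilder reports to Vinh. So Lena's skip-level manager is Vinh.

Vinh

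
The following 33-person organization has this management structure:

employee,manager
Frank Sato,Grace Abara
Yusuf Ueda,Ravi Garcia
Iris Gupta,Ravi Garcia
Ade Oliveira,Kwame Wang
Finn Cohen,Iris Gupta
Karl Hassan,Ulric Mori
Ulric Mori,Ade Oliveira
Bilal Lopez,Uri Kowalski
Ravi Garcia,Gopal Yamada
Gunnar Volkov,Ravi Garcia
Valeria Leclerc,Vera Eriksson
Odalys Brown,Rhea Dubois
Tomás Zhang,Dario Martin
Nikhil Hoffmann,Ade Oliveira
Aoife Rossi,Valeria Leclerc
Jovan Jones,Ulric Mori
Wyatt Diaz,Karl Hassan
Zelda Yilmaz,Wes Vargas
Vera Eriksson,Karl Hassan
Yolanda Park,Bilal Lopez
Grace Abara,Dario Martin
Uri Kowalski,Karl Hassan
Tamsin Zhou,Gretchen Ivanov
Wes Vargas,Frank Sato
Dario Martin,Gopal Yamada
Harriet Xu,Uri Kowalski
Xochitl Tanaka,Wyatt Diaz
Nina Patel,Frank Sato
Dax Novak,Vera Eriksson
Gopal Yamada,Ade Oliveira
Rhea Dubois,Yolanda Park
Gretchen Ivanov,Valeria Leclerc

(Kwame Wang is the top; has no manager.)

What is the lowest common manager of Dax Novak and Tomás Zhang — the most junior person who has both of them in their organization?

Dax Novak's chain of managers is Vera Eriksson, Karl Hassan, Ulric Mori, Ade Oliveira, Kwame Wang. Tomás Zhang's chain of managers is Dario Martin, Gopal Yamada, Ade Oliveira, Kwame Wang. The first manager that appears in both chains is Ade Oliveira.

Ade Oliveira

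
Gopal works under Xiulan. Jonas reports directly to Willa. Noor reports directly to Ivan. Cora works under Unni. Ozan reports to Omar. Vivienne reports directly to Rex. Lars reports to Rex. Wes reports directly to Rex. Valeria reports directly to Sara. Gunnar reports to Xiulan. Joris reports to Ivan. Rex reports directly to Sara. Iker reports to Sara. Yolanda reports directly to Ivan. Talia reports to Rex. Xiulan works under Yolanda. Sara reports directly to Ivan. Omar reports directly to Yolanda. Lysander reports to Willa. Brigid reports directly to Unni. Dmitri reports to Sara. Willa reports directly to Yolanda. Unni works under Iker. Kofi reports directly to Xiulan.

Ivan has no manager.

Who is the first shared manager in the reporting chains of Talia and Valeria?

Sara

Talia's chain of managers is Rex, Sara, Ivan. Valeria's chain of managers is Sara, Ivan. The first manager that appears in both chains is Sara.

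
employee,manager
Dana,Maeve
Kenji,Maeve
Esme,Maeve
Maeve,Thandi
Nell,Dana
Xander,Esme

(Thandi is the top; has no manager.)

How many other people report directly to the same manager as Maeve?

Maeve reports to Thandi, and Thandi has no other direct reports. Maeve has 0 peers.

0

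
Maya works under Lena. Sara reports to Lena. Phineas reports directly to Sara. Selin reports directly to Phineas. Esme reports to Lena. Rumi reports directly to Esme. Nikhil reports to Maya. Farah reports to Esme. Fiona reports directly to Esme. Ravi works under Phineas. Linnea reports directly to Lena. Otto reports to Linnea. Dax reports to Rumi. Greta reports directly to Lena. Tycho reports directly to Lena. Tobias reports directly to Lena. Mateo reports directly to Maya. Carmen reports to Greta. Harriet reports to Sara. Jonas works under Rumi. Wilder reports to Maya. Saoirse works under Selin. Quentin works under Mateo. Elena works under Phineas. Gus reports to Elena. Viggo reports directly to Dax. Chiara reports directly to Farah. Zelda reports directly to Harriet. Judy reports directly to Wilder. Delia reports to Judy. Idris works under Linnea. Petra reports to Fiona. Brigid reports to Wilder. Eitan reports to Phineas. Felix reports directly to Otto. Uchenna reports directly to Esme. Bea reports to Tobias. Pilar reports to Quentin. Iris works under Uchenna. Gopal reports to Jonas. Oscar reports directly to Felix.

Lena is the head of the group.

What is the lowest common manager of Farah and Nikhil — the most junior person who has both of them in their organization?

Farah's chain of managers is Esme, Lena. Nikhil's chain of managers is Maya, Lena. The first manager that appears in both chains is Lena.

Lena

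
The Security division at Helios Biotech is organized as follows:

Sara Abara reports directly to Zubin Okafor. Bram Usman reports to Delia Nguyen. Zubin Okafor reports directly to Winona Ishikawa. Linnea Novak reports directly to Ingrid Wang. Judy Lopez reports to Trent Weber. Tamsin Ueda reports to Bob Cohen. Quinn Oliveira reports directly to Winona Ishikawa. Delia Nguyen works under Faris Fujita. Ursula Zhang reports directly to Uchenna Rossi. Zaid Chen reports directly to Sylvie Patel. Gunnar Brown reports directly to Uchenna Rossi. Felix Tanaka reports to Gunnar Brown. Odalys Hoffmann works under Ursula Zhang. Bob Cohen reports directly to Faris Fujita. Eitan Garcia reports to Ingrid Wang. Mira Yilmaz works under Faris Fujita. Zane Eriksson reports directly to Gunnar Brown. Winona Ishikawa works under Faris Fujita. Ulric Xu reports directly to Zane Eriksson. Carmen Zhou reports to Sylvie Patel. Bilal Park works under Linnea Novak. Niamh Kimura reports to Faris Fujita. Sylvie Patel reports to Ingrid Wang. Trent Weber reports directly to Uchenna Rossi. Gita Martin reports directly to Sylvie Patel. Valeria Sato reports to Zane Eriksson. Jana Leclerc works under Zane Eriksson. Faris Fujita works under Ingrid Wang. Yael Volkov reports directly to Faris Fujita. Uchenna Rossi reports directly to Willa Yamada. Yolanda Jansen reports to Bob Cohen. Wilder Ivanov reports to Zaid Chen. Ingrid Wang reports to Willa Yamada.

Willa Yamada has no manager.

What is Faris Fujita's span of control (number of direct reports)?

6

Faris Fujita directly manages Winona Ishikawa, Delia Nguyen, Bob Cohen, Yael Volkov, Mira Yilmaz, Niamh Kimura. That is 6 direct reports.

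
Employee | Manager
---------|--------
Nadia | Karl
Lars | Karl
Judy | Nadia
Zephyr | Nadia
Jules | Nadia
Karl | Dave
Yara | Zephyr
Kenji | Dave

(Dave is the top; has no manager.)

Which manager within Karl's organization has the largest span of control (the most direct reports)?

Nadia

Direct-report counts within Karl's organization: Karl has 2; Nadia has 3; Zephyr has 1. The largest is 3, held by Nadia.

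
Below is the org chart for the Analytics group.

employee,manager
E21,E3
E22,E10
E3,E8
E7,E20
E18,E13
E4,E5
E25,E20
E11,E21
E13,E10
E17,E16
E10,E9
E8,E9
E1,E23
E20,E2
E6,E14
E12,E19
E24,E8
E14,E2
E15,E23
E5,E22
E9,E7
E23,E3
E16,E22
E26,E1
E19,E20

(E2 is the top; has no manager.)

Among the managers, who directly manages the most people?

E20

Direct-report counts: E2 has 2; E14 has 1; E20 has 3; E19 has 1; E7 has 1; E9 has 2; E8 has 2; E3 has 2; E23 has 2; E1 has 1; E21 has 1; E10 has 2; E22 has 2; E5 has 1; E16 has 1; E13 has 1. The largest is 3, held by E20.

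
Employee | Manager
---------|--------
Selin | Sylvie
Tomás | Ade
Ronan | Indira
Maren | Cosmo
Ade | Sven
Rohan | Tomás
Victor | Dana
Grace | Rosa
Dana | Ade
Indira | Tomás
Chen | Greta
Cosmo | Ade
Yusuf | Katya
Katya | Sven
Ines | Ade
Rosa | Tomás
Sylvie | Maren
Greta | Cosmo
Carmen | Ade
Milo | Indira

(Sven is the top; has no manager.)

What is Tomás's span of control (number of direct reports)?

Tomás directly manages Rohan, Indira, Rosa. That is 3 direct reports.

3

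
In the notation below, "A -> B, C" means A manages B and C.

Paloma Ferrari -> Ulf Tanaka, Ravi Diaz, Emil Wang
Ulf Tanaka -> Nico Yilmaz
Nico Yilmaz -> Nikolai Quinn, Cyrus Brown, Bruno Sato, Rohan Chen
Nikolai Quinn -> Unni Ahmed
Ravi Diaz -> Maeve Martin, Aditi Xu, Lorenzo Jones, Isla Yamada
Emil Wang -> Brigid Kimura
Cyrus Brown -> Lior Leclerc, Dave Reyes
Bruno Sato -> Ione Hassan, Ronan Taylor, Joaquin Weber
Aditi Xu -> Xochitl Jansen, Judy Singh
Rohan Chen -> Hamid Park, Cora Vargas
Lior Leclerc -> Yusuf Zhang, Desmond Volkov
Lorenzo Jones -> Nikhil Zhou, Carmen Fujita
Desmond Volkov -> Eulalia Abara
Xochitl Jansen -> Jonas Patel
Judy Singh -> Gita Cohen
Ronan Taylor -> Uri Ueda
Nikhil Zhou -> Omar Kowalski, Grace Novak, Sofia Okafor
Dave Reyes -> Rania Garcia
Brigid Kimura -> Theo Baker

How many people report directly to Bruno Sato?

Bruno Sato directly manages Ione Hassan, Ronan Taylor, Joaquin Weber. That is 3 direct reports.

3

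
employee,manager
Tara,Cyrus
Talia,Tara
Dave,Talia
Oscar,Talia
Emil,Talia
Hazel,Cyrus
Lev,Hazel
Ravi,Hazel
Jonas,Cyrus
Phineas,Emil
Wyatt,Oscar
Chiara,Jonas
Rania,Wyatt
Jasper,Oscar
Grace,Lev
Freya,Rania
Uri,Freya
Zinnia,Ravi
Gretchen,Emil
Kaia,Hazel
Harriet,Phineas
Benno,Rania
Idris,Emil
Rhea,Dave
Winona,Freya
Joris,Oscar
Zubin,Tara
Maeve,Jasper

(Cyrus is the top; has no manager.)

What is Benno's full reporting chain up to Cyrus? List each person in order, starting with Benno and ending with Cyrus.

Benno -> Rania -> Wyatt -> Oscar -> Talia -> Tara -> Cyrus

Benno reports to Rania. Rania reports to Wyatt. Wyatt reports to Oscar. Oscar reports to Talia. Talia reports to Tara. Tara reports to Cyrus. Cyrus is at the top.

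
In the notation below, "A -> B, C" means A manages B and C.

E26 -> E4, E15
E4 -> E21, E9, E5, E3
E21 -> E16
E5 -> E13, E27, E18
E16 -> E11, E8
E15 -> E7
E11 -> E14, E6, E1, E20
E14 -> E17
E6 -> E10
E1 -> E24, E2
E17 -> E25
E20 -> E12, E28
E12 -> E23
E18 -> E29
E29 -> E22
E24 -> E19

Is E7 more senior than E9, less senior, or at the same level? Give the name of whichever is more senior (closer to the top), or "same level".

same level

Both E7 and E9 are 2 levels below E26.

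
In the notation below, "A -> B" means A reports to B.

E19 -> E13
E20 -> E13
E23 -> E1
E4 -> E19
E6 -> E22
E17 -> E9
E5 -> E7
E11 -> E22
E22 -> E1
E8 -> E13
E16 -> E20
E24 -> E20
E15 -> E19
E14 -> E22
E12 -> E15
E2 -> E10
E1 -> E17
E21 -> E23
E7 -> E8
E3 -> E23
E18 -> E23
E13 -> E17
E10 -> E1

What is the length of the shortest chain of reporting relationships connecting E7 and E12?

E7 is 2 levels below E13, and E12 is 3 levels below E13 (their lowest common manager). The shortest path runs up from E7 to E13 and back down to E12: 2 + 3 = 5 links.

5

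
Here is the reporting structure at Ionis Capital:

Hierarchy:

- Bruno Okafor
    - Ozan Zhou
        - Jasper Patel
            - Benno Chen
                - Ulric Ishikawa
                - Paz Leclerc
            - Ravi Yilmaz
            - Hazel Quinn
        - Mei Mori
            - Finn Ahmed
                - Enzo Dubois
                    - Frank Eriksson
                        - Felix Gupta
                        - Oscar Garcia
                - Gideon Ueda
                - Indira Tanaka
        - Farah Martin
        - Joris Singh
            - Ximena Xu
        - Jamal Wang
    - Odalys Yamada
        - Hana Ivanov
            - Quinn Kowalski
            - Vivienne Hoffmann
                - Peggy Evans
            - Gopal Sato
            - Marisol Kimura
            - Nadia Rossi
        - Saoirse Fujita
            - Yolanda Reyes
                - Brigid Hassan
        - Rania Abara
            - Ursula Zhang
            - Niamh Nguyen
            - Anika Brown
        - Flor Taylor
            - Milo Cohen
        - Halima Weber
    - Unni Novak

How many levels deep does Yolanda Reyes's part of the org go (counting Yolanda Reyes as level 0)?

The longest chain under Yolanda Reyes runs Yolanda Reyes → Brigid Hassan, which is 1 level below Yolanda Reyes.

1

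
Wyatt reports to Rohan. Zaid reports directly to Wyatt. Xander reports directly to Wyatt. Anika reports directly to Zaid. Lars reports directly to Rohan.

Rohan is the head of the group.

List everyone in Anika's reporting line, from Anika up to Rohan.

Anika -> Zaid -> Wyatt -> Rohan

Anika reports to Zaid. Zaid reports to Wyatt. Wyatt reports to Rohan. Rohan is at the top.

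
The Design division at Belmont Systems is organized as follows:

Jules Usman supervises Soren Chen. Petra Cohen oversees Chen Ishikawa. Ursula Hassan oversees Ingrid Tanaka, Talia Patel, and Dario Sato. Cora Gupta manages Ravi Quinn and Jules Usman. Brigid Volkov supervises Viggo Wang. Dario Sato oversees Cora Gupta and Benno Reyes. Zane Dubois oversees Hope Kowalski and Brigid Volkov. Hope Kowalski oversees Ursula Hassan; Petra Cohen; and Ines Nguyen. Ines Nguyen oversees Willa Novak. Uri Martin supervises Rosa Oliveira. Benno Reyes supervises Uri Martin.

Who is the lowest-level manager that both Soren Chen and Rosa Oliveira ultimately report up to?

Soren Chen's chain of managers is Jules Usman, Cora Gupta, Dario Sato, Ursula Hassan, Hope Kowalski, Zane Dubois. Rosa Oliveira's chain of managers is Uri Martin, Benno Reyes, Dario Sato, Ursula Hassan, Hope Kowalski, Zane Dubois. The first manager that appears in both chains is Dario Sato.

Dario Sato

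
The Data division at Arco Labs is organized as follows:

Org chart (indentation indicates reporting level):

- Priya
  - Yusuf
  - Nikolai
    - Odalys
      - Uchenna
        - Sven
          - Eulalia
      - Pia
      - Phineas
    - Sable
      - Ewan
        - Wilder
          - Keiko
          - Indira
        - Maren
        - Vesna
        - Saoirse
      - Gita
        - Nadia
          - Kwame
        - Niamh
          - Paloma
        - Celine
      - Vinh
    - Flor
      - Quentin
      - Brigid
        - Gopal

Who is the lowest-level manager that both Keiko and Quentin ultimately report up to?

Nikolai

Keiko's chain of managers is Wilder, Ewan, Sable, Nikolai, Priya. Quentin's chain of managers is Flor, Nikolai, Priya. The first manager that appears in both chains is Nikolai.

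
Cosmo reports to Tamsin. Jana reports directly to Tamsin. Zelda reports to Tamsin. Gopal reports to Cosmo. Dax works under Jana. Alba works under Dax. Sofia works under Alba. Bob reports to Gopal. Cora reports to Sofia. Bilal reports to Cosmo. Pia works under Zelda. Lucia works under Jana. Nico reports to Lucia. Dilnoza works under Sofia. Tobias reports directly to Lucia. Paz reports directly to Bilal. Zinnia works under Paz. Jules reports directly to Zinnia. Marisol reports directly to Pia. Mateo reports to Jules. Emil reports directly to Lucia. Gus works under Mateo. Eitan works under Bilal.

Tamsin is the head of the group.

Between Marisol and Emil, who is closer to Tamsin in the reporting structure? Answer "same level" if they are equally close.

same level

Both Marisol and Emil are 3 levels below Tamsin.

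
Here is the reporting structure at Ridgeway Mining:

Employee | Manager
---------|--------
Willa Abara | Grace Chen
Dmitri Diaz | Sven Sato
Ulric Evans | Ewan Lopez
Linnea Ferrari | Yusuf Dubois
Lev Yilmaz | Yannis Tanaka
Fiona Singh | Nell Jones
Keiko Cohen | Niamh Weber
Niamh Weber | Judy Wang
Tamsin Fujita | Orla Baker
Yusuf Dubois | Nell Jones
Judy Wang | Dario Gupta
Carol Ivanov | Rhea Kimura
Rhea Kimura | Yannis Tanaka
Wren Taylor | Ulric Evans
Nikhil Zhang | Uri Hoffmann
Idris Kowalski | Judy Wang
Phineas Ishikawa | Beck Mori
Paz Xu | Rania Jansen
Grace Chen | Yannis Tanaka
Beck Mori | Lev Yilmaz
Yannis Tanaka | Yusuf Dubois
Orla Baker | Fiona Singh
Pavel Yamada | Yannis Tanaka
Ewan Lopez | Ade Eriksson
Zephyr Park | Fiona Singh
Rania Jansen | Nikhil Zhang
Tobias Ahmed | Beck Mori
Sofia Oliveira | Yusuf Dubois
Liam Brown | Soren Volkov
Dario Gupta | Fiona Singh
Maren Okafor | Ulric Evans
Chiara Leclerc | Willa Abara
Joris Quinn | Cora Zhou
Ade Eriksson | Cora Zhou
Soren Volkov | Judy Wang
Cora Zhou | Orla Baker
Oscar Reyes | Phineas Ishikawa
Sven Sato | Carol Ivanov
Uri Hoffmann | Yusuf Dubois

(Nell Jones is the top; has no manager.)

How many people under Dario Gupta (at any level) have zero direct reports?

The people in Dario Gupta's organization with no one reporting to them are Idris Kowalski, Keiko Cohen, Liam Brown. That is 3.

3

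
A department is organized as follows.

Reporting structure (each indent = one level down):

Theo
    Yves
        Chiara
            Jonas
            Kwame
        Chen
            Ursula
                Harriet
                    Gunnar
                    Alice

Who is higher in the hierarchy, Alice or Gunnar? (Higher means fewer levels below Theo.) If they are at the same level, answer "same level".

same level

Both Alice and Gunnar are 5 levels below Theo.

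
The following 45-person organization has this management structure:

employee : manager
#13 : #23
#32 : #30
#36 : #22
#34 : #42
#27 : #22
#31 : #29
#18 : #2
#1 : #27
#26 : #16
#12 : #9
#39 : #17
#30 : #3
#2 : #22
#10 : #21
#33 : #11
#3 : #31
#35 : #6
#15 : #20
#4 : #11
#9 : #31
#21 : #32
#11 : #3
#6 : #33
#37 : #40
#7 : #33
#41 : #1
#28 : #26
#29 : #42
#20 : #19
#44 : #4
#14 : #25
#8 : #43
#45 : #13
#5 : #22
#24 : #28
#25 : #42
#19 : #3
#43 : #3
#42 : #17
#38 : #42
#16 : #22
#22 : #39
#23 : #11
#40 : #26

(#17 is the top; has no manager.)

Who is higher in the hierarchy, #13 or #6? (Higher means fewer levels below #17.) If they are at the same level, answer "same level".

same level

Both #13 and #6 are 7 levels below #17.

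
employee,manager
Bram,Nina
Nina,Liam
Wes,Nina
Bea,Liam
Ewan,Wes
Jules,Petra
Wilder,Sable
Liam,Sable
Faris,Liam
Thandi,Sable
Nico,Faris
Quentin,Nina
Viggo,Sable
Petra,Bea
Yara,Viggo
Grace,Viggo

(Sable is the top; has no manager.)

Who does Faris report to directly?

Faris reports directly to Liam.

Liam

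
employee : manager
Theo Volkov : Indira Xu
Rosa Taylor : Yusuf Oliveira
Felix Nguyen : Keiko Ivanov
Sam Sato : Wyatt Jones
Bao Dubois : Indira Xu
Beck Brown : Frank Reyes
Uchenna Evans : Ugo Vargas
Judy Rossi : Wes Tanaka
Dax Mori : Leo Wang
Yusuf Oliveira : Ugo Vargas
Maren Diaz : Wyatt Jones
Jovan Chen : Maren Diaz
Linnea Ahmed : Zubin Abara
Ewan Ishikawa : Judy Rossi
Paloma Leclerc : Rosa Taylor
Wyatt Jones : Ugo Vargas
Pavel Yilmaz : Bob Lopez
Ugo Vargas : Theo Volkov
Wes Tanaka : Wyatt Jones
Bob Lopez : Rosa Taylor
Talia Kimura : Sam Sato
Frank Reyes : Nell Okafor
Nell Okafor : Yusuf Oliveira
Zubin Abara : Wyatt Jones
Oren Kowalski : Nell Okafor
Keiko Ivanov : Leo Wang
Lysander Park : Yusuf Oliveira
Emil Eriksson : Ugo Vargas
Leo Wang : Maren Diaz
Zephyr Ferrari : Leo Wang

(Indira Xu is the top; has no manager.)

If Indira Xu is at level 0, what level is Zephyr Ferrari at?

Chain from Zephyr Ferrari up to Indira Xu: Zephyr Ferrari → Leo Wang → Maren Diaz → Wyatt Jones → Ugo Vargas → Theo Volkov → Indira Xu. That is 6 steps up, so Zephyr Ferrari is 6 levels below Indira Xu.

6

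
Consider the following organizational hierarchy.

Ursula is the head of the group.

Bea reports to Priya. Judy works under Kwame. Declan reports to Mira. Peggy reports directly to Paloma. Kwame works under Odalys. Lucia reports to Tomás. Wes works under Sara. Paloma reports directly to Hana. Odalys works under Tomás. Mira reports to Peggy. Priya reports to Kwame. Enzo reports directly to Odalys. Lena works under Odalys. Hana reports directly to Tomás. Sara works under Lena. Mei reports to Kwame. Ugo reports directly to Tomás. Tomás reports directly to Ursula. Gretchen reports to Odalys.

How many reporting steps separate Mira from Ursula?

Chain from Mira up to Ursula: Mira → Peggy → Paloma → Hana → Tomás → Ursula. That is 5 steps up, so Mira is 5 levels below Ursula.

5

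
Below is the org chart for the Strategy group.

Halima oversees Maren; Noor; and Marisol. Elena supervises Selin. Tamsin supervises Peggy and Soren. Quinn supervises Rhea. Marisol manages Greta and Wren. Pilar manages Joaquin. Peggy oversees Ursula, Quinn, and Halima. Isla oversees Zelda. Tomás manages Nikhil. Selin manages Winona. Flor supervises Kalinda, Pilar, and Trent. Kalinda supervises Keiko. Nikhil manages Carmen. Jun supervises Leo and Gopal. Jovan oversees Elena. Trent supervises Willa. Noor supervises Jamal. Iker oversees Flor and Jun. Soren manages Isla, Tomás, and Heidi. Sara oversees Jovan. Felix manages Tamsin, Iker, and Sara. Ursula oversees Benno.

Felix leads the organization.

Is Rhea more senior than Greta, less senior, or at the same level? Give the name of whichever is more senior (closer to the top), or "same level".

Rhea

Rhea is 4 levels below Felix; Greta is 5. Rhea is higher.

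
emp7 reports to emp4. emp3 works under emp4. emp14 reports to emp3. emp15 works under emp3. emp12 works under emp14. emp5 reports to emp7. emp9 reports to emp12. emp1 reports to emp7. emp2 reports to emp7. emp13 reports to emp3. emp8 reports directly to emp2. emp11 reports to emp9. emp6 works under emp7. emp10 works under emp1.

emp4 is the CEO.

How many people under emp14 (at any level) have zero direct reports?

The only person in emp14's organization with no one reporting to them is emp11. That is 1.

1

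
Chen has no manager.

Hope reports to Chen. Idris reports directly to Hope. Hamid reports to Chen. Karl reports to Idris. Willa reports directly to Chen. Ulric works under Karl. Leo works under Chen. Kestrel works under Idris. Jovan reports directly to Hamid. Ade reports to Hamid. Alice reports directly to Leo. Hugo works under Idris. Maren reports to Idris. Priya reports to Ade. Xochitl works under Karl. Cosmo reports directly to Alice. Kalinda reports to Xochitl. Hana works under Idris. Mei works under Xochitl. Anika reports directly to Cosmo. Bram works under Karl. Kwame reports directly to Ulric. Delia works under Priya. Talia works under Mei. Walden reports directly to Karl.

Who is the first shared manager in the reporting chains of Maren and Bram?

Idris

Maren's chain of managers is Idris, Hope, Chen. Bram's chain of managers is Karl, Idris, Hope, Chen. The first manager that appears in both chains is Idris.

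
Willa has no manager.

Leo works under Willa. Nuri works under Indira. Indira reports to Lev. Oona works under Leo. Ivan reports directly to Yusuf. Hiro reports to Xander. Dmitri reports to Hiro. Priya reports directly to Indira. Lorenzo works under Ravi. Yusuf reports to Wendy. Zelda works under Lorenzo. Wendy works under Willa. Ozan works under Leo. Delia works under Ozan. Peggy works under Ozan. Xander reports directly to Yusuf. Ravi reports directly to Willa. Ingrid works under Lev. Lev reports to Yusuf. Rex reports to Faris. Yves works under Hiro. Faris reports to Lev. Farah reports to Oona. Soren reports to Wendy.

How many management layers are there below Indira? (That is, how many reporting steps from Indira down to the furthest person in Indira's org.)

The longest chain under Indira runs Indira → Nuri, which is 1 level below Indira.

1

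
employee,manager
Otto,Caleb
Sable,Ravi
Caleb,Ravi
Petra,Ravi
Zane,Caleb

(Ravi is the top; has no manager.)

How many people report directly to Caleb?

Caleb directly manages Otto, Zane. That is 2 direct reports.

2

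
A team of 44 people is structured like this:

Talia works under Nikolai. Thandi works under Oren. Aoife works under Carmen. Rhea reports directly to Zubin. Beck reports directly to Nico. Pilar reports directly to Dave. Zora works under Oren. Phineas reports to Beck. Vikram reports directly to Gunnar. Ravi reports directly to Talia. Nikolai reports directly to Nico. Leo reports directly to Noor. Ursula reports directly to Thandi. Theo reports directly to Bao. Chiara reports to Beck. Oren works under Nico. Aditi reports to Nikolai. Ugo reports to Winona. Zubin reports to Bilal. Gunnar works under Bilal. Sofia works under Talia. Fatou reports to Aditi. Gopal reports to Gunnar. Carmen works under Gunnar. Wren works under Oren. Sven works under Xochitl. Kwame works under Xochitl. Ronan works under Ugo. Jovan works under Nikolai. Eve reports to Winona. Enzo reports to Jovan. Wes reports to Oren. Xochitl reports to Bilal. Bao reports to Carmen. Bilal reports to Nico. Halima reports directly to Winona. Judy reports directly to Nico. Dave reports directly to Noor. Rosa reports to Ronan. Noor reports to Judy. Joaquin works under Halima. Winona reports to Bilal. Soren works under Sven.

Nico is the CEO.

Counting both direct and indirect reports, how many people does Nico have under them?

43

Nico directly manages Bilal, Nikolai, Oren, Beck, Judy. Under Bilal: Zubin, Rhea, Winona, Eve, Halima, Joaquin, Ugo, Ronan, Rosa, Xochitl, Sven, Soren, Kwame, Gunnar, Vikram, Gopal, Carmen, Aoife, Bao, Theo (20). Under Nikolai: Aditi, Fatou, Jovan, Enzo, Talia, Sofia, Ravi (7). Under Oren: Thandi, Ursula, Wes, Wren, Zora (5). Under Beck: Chiara, Phineas (2). Under Judy: Noor, Leo, Dave, Pilar (4). So Nico's organization is 5 direct reports plus everyone under them: 21 + 8 + 6 + 3 + 5 = 43.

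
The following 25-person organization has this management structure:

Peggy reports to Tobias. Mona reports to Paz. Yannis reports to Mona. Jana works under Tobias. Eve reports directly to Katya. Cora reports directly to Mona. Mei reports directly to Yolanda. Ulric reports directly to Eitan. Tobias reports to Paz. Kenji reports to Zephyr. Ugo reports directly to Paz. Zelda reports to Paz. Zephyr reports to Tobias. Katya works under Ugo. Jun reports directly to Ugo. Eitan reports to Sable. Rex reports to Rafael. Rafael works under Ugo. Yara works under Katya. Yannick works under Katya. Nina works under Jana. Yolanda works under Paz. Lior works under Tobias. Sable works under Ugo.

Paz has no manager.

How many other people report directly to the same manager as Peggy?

Peggy reports to Tobias. Tobias's other direct reports are Jana, Zephyr, Lior — 3 peers.

3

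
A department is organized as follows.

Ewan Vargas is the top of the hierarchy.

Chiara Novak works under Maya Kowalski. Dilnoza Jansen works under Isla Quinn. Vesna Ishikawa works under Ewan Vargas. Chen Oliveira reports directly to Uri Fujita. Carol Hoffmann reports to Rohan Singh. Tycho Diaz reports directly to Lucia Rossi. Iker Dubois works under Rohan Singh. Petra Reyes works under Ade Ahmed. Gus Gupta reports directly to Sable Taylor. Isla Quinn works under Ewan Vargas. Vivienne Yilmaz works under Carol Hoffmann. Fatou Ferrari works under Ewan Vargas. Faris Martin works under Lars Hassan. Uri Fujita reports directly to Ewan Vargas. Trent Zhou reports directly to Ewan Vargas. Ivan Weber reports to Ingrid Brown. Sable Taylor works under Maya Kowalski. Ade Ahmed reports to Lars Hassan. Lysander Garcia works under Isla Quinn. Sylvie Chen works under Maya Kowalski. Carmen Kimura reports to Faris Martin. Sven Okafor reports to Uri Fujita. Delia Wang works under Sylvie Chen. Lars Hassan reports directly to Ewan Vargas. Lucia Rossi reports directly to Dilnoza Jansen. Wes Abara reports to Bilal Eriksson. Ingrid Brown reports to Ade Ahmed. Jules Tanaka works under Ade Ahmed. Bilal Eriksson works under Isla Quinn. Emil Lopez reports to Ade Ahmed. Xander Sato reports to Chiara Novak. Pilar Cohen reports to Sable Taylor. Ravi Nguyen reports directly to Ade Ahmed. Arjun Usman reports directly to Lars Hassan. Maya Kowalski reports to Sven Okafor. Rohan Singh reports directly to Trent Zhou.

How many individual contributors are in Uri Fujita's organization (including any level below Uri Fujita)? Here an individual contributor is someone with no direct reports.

The people in Uri Fujita's organization with no one reporting to them are Chen Oliveira, Delia Wang, Xander Sato, Gus Gupta, Pilar Cohen. That is 5.

5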